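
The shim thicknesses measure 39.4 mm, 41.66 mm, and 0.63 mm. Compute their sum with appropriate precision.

39.4 mm + 41.66 mm + 0.63 mm = 81.69 mm.
Addition/subtraction keeps the fewest decimal places: 39.4 → 1 decimal place, 41.66 → 2 decimal places, 0.63 → 2 decimal places; limit is 1.
Rounded to 1 decimal place: 81.7 mm.

81.7 mm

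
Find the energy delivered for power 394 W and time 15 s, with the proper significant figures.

energy delivered = 394 W × 15 s = 5910 J.
394 has 3 significant figures; 15 has 2.
Division/multiplication keeps the fewest: 2 significant figures.
Rounded: 5.9 × 10³ J.

5.9 × 10³ J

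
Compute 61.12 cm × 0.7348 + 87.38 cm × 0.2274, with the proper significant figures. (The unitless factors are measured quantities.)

61.12 × 0.7348 = 44.910976 → 44.91 cm (4 s.f., last digit at the 10^-2 place).
87.38 × 0.2274 = 19.870212 → 19.87 cm (4 s.f., last digit at the 10^-2 place).
Sum: 64.781188 cm; keep the coarser place, 10^-2.
Result: 64.78 cm.

64.78 cm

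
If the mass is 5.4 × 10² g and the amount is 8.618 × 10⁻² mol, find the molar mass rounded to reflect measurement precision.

6.3 × 10³ g/mol

molar mass = 5.4 × 10² g ÷ 8.618 × 10⁻² mol = 6265.95497795… g/mol.
5.4 × 10² has 2 significant figures; 8.618 × 10⁻² has 4.
Division/multiplication keeps the fewest: 2 significant figures.
Rounded: 6.3 × 10³ g/mol.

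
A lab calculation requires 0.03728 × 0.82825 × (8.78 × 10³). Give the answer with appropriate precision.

0.03728 × 0.82825 × (8.78 × 10³) = 271.1014648
Multiplication/division keeps the fewest significant figures: 0.03728 → 4 s.f., 0.82825 → 5 s.f., 8.78 × 10³ → 3 s.f.; limit is 3.
Rounded to 3 significant figures: 271.

271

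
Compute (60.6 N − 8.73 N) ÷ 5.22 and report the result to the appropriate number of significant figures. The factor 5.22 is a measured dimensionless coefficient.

60.6 N − 8.73 N = 51.87 N; the difference is limited to 1 decimal place (3 s.f.).
Carrying full precision, 51.87 ÷ 5.22 = 9.9367816092… N; 5.22 has 3 s.f., so the result keeps min(3, 3) = 3 s.f.
Rounded to 3 significant figures: 9.94 N.

9.94 N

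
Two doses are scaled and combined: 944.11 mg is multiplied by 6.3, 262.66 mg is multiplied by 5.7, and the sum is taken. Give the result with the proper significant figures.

7.4 × 10³ mg

944.11 × 6.3 = 5947.893 → 5.9 × 10³ mg (2 s.f., last digit at the 10^2 place).
262.66 × 5.7 = 1497.162 → 1.5 × 10³ mg (2 s.f., last digit at the 10^2 place).
Sum: 7445.055 mg; keep the coarser place, 10^2.
Result: 7.4 × 10³ mg.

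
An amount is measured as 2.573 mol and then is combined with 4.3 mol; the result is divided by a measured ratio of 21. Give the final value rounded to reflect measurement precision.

0.33 mol

2.573 mol + 4.3 mol = 6.873 mol; the sum is limited to 1 decimal place (2 s.f.).
Carrying full precision, 6.873 ÷ 21 = 0.327285714286… mol; 21 has 2 s.f., so the result keeps min(2, 2) = 2 s.f.
Rounded to 2 significant figures: 0.33 mol.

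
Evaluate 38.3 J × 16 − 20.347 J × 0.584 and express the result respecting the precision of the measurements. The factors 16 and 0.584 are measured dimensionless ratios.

38.3 × 16 = 612.8 → 6.1 × 10² J (2 s.f., last digit at the 10^1 place).
20.347 × 0.584 = 11.882648 → 11.9 J (3 s.f., last digit at the 10^-1 place).
Difference: 600.917352 J; keep the coarser place, 10^1.
Result: 6.0 × 10² J.

6.0 × 10² J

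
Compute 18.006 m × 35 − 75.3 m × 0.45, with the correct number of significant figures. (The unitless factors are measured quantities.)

18.006 × 35 = 630.21 → 6.3 × 10^2 m (2 s.f., last digit at the 10^1 place).
75.3 × 0.45 = 33.885 → 34 m (2 s.f., last digit at the 10^0 place).
Difference: 596.325 m; keep the coarser place, 10^1.
Result: 6.0 × 10^2 m.

6.0 × 10^2 m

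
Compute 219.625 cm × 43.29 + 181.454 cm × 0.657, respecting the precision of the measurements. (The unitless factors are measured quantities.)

219.625 × 43.29 = 9507.56625 → 9508 cm (4 s.f., last digit at the 10^0 place).
181.454 × 0.657 = 119.215278 → 1.19 × 10^2 cm (3 s.f., last digit at the 10^0 place).
Sum: 9626.781528 cm; keep the coarser place, 10^0.
Result: 9627 cm.

9627 cm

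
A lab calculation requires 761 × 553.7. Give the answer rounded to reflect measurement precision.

4.21 × 10⁵

761 × 553.7 = 421365.7
Multiplication/division keeps the fewest significant figures: 761 → 3 s.f., 553.7 → 4 s.f.; limit is 3.
Rounded to 3 significant figures: 4.21 × 10⁵.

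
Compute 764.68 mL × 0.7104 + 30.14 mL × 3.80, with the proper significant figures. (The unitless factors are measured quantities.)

764.68 × 0.7104 = 543.228672 → 543.2 mL (4 s.f., last digit at the 10^-1 place).
30.14 × 3.80 = 114.532 → 115 mL (3 s.f., last digit at the 10^0 place).
Sum: 657.760672 mL; keep the coarser place, 10^0.
Result: 658 mL.

658 mL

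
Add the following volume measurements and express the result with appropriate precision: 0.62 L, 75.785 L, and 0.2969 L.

76.70 L

0.62 L + 75.785 L + 0.2969 L = 76.7019 L.
Addition/subtraction keeps the fewest decimal places: 0.62 → 2 decimal places, 75.785 → 3 decimal places, 0.2969 → 4 decimal places; limit is 2.
Rounded to 2 decimal places: 76.70 L.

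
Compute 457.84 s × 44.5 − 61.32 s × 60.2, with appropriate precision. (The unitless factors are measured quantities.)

1.67 × 10⁴ s

457.84 × 44.5 = 20373.88 → 2.04 × 10⁴ s (3 s.f., last digit at the 10^2 place).
61.32 × 60.2 = 3691.464 → 3.69 × 10³ s (3 s.f., last digit at the 10^1 place).
Difference: 16682.416 s; keep the coarser place, 10^2.
Result: 1.67 × 10⁴ s.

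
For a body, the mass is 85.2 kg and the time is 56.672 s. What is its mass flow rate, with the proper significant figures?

mass flow rate = 85.2 kg ÷ 56.672 s = 1.50338791643… kg/s.
85.2 has 3 significant figures; 56.672 has 5.
Division/multiplication keeps the fewest: 3 significant figures.
Rounded: 1.50 kg/s.

1.50 kg/s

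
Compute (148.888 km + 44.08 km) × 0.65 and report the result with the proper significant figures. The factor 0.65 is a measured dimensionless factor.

148.888 km + 44.08 km = 192.968 km; the sum is limited to 2 decimal places (5 s.f.).
Carrying full precision, 192.968 × 0.65 = 125.4292 km; 0.65 has 2 s.f., so the result keeps min(5, 2) = 2 s.f.
Rounded to 2 significant figures: 1.3 × 10² km.

1.3 × 10² km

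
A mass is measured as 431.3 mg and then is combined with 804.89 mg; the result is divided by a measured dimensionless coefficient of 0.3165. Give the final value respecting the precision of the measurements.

3906 mg

431.3 mg + 804.89 mg = 1236.19 mg; the sum is limited to 1 decimal place (5 s.f.).
Carrying full precision, 1236.19 ÷ 0.3165 = 3905.8135861… mg; 0.3165 has 4 s.f., so the result keeps min(5, 4) = 4 s.f.
Rounded to 4 significant figures: 3906 mg.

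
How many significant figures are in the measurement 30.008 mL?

30.008: zeros between nonzero digits are significant.

5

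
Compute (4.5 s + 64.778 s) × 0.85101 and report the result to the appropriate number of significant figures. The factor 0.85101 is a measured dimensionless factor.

59.0 s

4.5 s + 64.778 s = 69.278 s; the sum is limited to 1 decimal place (3 s.f.).
Carrying full precision, 69.278 × 0.85101 = 58.95627078 s; 0.85101 has 5 s.f., so the result keeps min(3, 5) = 3 s.f.
Rounded to 3 significant figures: 59.0 s.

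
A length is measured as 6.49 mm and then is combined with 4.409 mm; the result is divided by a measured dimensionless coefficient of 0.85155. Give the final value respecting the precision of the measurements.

12.80 mm

6.49 mm + 4.409 mm = 10.899 mm; the sum is limited to 2 decimal places (4 s.f.).
Carrying full precision, 10.899 ÷ 0.85155 = 12.7990135635… mm; 0.85155 has 5 s.f., so the result keeps min(4, 5) = 4 s.f.
Rounded to 4 significant figures: 12.80 mm.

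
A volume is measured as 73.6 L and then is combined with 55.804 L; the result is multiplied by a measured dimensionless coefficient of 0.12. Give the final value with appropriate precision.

73.6 L + 55.804 L = 129.404 L; the sum is limited to 1 decimal place (4 s.f.).
Carrying full precision, 129.404 × 0.12 = 15.52848 L; 0.12 has 2 s.f., so the result keeps min(4, 2) = 2 s.f.
Rounded to 2 significant figures: 16 L.

16 L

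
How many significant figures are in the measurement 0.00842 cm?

0.00842: leading zeros are not significant.

3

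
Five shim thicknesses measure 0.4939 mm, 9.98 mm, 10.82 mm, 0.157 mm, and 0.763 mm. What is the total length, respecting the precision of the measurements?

0.4939 mm + 9.98 mm + 10.82 mm + 0.157 mm + 0.763 mm = 22.2139 mm.
Addition/subtraction keeps the fewest decimal places: 0.4939 → 4 decimal places, 9.98 → 2 decimal places, 10.82 → 2 decimal places, 0.157 → 3 decimal places, 0.763 → 3 decimal places; limit is 2.
Rounded to 2 decimal places: 22.21 mm.

22.21 mm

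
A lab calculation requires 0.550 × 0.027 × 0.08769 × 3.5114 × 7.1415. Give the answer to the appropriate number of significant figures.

0.033

0.550 × 0.027 × 0.08769 × 3.5114 × 7.1415 = 0.0326547429205…
Multiplication/division keeps the fewest significant figures: 0.550 → 3 s.f., 0.027 → 2 s.f., 0.08769 → 4 s.f., 3.5114 → 5 s.f., 7.1415 → 5 s.f.; limit is 2.
Rounded to 2 significant figures: 0.033.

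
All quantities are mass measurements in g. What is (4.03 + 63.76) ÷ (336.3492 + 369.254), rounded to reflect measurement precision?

4.03 + 63.76 = 67.79, limited to 2 d.p. → 4 s.f.; 336.3492 + 369.254 = 705.6032, limited to 3 d.p. → 6 s.f.
Carrying full precision, 67.79 ÷ 705.6032 = 0.0960738273296…; keep min(4, 6) = 4 s.f.
Rounded to 4 significant figures: 0.09607.

0.09607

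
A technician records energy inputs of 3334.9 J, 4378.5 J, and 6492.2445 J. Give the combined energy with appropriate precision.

14205.6 J

3334.9 J + 4378.5 J + 6492.2445 J = 14205.6445 J.
Addition/subtraction keeps the fewest decimal places: 3334.9 → 1 decimal place, 4378.5 → 1 decimal place, 6492.2445 → 4 decimal places; limit is 1.
Rounded to 1 decimal place: 14205.6 J.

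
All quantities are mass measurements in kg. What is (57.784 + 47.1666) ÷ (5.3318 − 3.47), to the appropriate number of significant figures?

56.4

57.784 + 47.1666 = 104.9506, limited to 3 d.p. → 6 s.f.; 5.3318 − 3.47 = 1.8618, limited to 2 d.p. → 3 s.f.
Carrying full precision, 104.9506 ÷ 1.8618 = 56.3705016651…; keep min(6, 3) = 3 s.f.
Rounded to 3 significant figures: 56.4.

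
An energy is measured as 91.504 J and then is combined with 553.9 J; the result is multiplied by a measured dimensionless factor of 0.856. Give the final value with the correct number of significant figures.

552 J

91.504 J + 553.9 J = 645.404 J; the sum is limited to 1 decimal place (4 s.f.).
Carrying full precision, 645.404 × 0.856 = 552.465824 J; 0.856 has 3 s.f., so the result keeps min(4, 3) = 3 s.f.
Rounded to 3 significant figures: 552 J.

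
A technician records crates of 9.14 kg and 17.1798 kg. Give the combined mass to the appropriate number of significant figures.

26.32 kg

9.14 kg + 17.1798 kg = 26.3198 kg.
Addition/subtraction keeps the fewest decimal places: 9.14 → 2 decimal places, 17.1798 → 4 decimal places; limit is 2.
Rounded to 2 decimal places: 26.32 kg.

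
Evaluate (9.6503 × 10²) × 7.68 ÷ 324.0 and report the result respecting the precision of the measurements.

22.9

(9.6503 × 10²) × 7.68 ÷ 324.0 = 22.8747851852…
Multiplication/division keeps the fewest significant figures: 9.6503 × 10² → 5 s.f., 7.68 → 3 s.f., 324.0 → 4 s.f.; limit is 3.
Rounded to 3 significant figures: 22.9.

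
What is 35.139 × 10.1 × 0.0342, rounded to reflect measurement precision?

35.139 × 10.1 × 0.0342 = 12.13771338
Multiplication/division keeps the fewest significant figures: 35.139 → 5 s.f., 10.1 → 3 s.f., 0.0342 → 3 s.f.; limit is 3.
Rounded to 3 significant figures: 12.1.

12.1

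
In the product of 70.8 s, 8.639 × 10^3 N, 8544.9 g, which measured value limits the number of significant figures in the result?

70.8 s

70.8 s → 3 s.f.; 8.639 × 10^3 N → 4 s.f.; 8544.9 g → 5 s.f.
The fewest is 3 significant figures, from 70.8 s.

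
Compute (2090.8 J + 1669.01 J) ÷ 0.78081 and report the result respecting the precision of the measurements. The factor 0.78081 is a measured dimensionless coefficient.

2090.8 J + 1669.01 J = 3759.81 J; the sum is limited to 1 decimal place (5 s.f.).
Carrying full precision, 3759.81 ÷ 0.78081 = 4815.26875937… J; 0.78081 has 5 s.f., so the result keeps min(5, 5) = 5 s.f.
Rounded to 5 significant figures: 4815.3 J.

4815.3 J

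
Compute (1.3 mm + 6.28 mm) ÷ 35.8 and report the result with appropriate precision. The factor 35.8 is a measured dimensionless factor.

0.21 mm

1.3 mm + 6.28 mm = 7.58 mm; the sum is limited to 1 decimal place (2 s.f.).
Carrying full precision, 7.58 ÷ 35.8 = 0.211731843575… mm; 35.8 has 3 s.f., so the result keeps min(2, 3) = 2 s.f.
Rounded to 2 significant figures: 0.21 mm.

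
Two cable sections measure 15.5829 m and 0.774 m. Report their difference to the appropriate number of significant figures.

15.5829 m − 0.774 m = 14.8089 m.
Addition/subtraction keeps the fewest decimal places: 15.5829 → 4 decimal places, 0.774 → 3 decimal places; limit is 3.
Rounded to 3 decimal places: 14.809 m.

14.809 m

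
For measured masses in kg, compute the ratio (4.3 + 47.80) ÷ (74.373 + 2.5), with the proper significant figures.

0.678

4.3 + 47.80 = 52.10, limited to 1 d.p. → 3 s.f.; 74.373 + 2.5 = 76.873, limited to 1 d.p. → 3 s.f.
Carrying full precision, 52.10 ÷ 76.873 = 0.677741209527…; keep min(3, 3) = 3 s.f.
Rounded to 3 significant figures: 0.678.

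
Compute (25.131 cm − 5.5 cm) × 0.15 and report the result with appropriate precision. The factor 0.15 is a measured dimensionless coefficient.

25.131 cm − 5.5 cm = 19.631 cm; the difference is limited to 1 decimal place (3 s.f.).
Carrying full precision, 19.631 × 0.15 = 2.94465 cm; 0.15 has 2 s.f., so the result keeps min(3, 2) = 2 s.f.
Rounded to 2 significant figures: 2.9 cm.

2.9 cm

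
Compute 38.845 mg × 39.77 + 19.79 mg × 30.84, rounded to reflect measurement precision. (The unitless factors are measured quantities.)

2155 mg

38.845 × 39.77 = 1544.86565 → 1545 mg (4 s.f., last digit at the 10^0 place).
19.79 × 30.84 = 610.3236 → 610.3 mg (4 s.f., last digit at the 10^-1 place).
Sum: 2155.18925 mg; keep the coarser place, 10^0.
Result: 2155 mg.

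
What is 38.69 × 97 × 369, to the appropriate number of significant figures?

1.4 × 10^6

38.69 × 97 × 369 = 1384831.17
Multiplication/division keeps the fewest significant figures: 38.69 → 4 s.f., 97 → 2 s.f., 369 → 3 s.f.; limit is 2.
Rounded to 2 significant figures: 1.4 × 10^6.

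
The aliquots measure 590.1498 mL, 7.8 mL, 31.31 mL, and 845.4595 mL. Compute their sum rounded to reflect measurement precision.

1474.7 mL

590.1498 mL + 7.8 mL + 31.31 mL + 845.4595 mL = 1474.7193 mL.
Addition/subtraction keeps the fewest decimal places: 590.1498 → 4 decimal places, 7.8 → 1 decimal place, 31.31 → 2 decimal places, 845.4595 → 4 decimal places; limit is 1.
Rounded to 1 decimal place: 1474.7 mL.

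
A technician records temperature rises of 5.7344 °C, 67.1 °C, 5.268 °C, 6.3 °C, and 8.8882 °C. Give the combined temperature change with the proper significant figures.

93.3 °C

5.7344 °C + 67.1 °C + 5.268 °C + 6.3 °C + 8.8882 °C = 93.2906 °C.
Addition/subtraction keeps the fewest decimal places: 5.7344 → 4 decimal places, 67.1 → 1 decimal place, 5.268 → 3 decimal places, 6.3 → 1 decimal place, 8.8882 → 4 decimal places; limit is 1.
Rounded to 1 decimal place: 93.3 °C.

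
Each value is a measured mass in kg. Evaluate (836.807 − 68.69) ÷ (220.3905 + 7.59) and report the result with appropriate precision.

3.3692

836.807 − 68.69 = 768.117, limited to 2 d.p. → 5 s.f.; 220.3905 + 7.59 = 227.9805, limited to 2 d.p. → 5 s.f.
Carrying full precision, 768.117 ÷ 227.9805 = 3.3692223677…; keep min(5, 5) = 5 s.f.
Rounded to 5 significant figures: 3.3692.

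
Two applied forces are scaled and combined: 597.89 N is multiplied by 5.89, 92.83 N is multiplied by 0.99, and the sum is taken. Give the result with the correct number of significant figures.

3.61 × 10^3 N

597.89 × 5.89 = 3521.5721 → 3.52 × 10^3 N (3 s.f., last digit at the 10^1 place).
92.83 × 0.99 = 91.9017 → 92 N (2 s.f., last digit at the 10^0 place).
Sum: 3613.4738 N; keep the coarser place, 10^1.
Result: 3.61 × 10^3 N.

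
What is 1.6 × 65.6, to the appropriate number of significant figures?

1.6 × 65.6 = 104.96
Multiplication/division keeps the fewest significant figures: 1.6 → 2 s.f., 65.6 → 3 s.f.; limit is 2.
Rounded to 2 significant figures: 1.0 × 10^2.

1.0 × 10^2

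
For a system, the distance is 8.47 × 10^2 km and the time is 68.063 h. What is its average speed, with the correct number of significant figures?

average speed = 8.47 × 10^2 km ÷ 68.063 h = 12.4443530259… km/h.
8.47 × 10^2 has 3 significant figures; 68.063 has 5.
Division/multiplication keeps the fewest: 3 significant figures.
Rounded: 12.4 km/h.

12.4 km/h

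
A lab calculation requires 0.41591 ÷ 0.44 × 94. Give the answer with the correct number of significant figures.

89

0.41591 ÷ 0.44 × 94 = 88.8535
Multiplication/division keeps the fewest significant figures: 0.41591 → 5 s.f., 0.44 → 2 s.f., 94 → 2 s.f.; limit is 2.
Rounded to 2 significant figures: 89.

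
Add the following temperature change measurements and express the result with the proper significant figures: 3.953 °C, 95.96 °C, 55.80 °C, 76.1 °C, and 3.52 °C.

3.953 °C + 95.96 °C + 55.80 °C + 76.1 °C + 3.52 °C = 235.333 °C.
Addition/subtraction keeps the fewest decimal places: 3.953 → 3 decimal places, 95.96 → 2 decimal places, 55.80 → 2 decimal places, 76.1 → 1 decimal place, 3.52 → 2 decimal places; limit is 1.
Rounded to 1 decimal place: 235.3 °C.

235.3 °C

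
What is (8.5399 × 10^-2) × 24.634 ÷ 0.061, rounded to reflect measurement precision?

34

(8.5399 × 10^-2) × 24.634 ÷ 0.061 = 34.4871961639…
Multiplication/division keeps the fewest significant figures: 8.5399 × 10^-2 → 5 s.f., 24.634 → 5 s.f., 0.061 → 2 s.f.; limit is 2.
Rounded to 2 significant figures: 34.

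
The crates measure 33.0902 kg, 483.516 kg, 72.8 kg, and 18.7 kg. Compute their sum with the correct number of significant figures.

33.0902 kg + 483.516 kg + 72.8 kg + 18.7 kg = 608.1062 kg.
Addition/subtraction keeps the fewest decimal places: 33.0902 → 4 decimal places, 483.516 → 3 decimal places, 72.8 → 1 decimal place, 18.7 → 1 decimal place; limit is 1.
Rounded to 1 decimal place: 608.1 kg.

608.1 kg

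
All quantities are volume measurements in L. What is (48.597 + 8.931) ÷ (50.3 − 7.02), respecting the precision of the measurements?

1.33

48.597 + 8.931 = 57.528, limited to 3 d.p. → 5 s.f.; 50.3 − 7.02 = 43.28, limited to 1 d.p. → 3 s.f.
Carrying full precision, 57.528 ÷ 43.28 = 1.3292051756…; keep min(5, 3) = 3 s.f.
Rounded to 3 significant figures: 1.33.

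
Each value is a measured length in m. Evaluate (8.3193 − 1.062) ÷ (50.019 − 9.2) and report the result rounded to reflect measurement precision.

0.178

8.3193 − 1.062 = 7.2573, limited to 3 d.p. → 4 s.f.; 50.019 − 9.2 = 40.819, limited to 1 d.p. → 3 s.f.
Carrying full precision, 7.2573 ÷ 40.819 = 0.177792204611…; keep min(4, 3) = 3 s.f.
Rounded to 3 significant figures: 0.178.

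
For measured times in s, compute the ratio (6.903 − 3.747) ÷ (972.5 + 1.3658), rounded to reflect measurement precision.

6.903 − 3.747 = 3.156, limited to 3 d.p. → 4 s.f.; 972.5 + 1.3658 = 973.8658, limited to 1 d.p. → 4 s.f.
Carrying full precision, 3.156 ÷ 973.8658 = 0.00324069291683…; keep min(4, 4) = 4 s.f.
Rounded to 4 significant figures: 0.003241.

0.003241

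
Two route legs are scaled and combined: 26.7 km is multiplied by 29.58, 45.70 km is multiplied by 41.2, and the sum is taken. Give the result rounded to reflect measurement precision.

2.67 × 10^3 km

26.7 × 29.58 = 789.786 → 7.90 × 10^2 km (3 s.f., last digit at the 10^0 place).
45.70 × 41.2 = 1882.84 → 1.88 × 10^3 km (3 s.f., last digit at the 10^1 place).
Sum: 2672.626 km; keep the coarser place, 10^1.
Result: 2.67 × 10^3 km.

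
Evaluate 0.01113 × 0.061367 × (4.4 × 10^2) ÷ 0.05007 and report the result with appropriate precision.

6.0

0.01113 × 0.061367 × (4.4 × 10^2) ÷ 0.05007 = 6.00212647094…
Multiplication/division keeps the fewest significant figures: 0.01113 → 4 s.f., 0.061367 → 5 s.f., 4.4 × 10^2 → 2 s.f., 0.05007 → 4 s.f.; limit is 2.
Rounded to 2 significant figures: 6.0.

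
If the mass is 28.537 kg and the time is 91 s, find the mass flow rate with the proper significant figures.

3.1 × 10⁻¹ kg/s

mass flow rate = 28.537 kg ÷ 91 s = 0.313593406593… kg/s.
28.537 has 5 significant figures; 91 has 2.
Division/multiplication keeps the fewest: 2 significant figures.
Rounded: 3.1 × 10⁻¹ kg/s.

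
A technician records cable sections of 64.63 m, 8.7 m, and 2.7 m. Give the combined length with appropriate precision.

64.63 m + 8.7 m + 2.7 m = 76.03 m.
Addition/subtraction keeps the fewest decimal places: 64.63 → 2 decimal places, 8.7 → 1 decimal place, 2.7 → 1 decimal place; limit is 1.
Rounded to 1 decimal place: 76.0 m.

76.0 m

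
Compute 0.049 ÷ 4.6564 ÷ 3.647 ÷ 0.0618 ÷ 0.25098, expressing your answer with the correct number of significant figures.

0.19

0.049 ÷ 4.6564 ÷ 3.647 ÷ 0.0618 ÷ 0.25098 = 0.186029768705…
Multiplication/division keeps the fewest significant figures: 0.049 → 2 s.f., 4.6564 → 5 s.f., 3.647 → 4 s.f., 0.0618 → 3 s.f., 0.25098 → 5 s.f.; limit is 2.
Rounded to 2 significant figures: 0.19.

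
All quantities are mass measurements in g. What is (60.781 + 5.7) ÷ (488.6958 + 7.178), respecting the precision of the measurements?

60.781 + 5.7 = 66.481, limited to 1 d.p. → 3 s.f.; 488.6958 + 7.178 = 495.8738, limited to 3 d.p. → 6 s.f.
Carrying full precision, 66.481 ÷ 495.8738 = 0.134068385948…; keep min(3, 6) = 3 s.f.
Rounded to 3 significant figures: 0.134.

0.134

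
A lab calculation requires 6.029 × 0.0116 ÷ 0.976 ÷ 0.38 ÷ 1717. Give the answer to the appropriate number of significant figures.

1.1 × 10⁻⁴

6.029 × 0.0116 ÷ 0.976 ÷ 0.38 ÷ 1717 = 0.000109824583179…
Multiplication/division keeps the fewest significant figures: 6.029 → 4 s.f., 0.0116 → 3 s.f., 0.976 → 3 s.f., 0.38 → 2 s.f., 1717 → 4 s.f.; limit is 2.
Rounded to 2 significant figures: 1.1 × 10⁻⁴.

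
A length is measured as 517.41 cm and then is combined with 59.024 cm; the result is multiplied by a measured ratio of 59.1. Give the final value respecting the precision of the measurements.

517.41 cm + 59.024 cm = 576.434 cm; the sum is limited to 2 decimal places (5 s.f.).
Carrying full precision, 576.434 × 59.1 = 34067.2494 cm; 59.1 has 3 s.f., so the result keeps min(5, 3) = 3 s.f.
Rounded to 3 significant figures: 3.41 × 10^4 cm.

3.41 × 10^4 cm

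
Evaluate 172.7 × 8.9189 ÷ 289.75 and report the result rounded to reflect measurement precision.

5.316

172.7 × 8.9189 ÷ 289.75 = 5.31594143227…
Multiplication/division keeps the fewest significant figures: 172.7 → 4 s.f., 8.9189 → 5 s.f., 289.75 → 5 s.f.; limit is 4.
Rounded to 4 significant figures: 5.316.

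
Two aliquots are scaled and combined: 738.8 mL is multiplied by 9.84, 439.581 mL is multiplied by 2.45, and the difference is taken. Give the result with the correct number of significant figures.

738.8 × 9.84 = 7269.792 → 7.27 × 10^3 mL (3 s.f., last digit at the 10^1 place).
439.581 × 2.45 = 1076.97345 → 1.08 × 10^3 mL (3 s.f., last digit at the 10^1 place).
Difference: 6192.81855 mL; keep the coarser place, 10^1.
Result: 6.19 × 10^3 mL.

6.19 × 10^3 mL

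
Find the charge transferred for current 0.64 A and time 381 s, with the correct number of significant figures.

charge transferred = 0.64 A × 381 s = 243.84 C.
0.64 has 2 significant figures; 381 has 3.
Division/multiplication keeps the fewest: 2 significant figures.
Rounded: 2.4 × 10² C.

2.4 × 10² C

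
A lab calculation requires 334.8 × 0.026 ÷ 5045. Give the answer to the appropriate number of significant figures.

0.0017

334.8 × 0.026 ÷ 5045 = 0.00172543111992…
Multiplication/division keeps the fewest significant figures: 334.8 → 4 s.f., 0.026 → 2 s.f., 5045 → 4 s.f.; limit is 2.
Rounded to 2 significant figures: 0.0017.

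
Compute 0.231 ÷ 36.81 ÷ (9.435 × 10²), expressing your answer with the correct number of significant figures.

0.231 ÷ 36.81 ÷ (9.435 × 10²) = 0.00000665126510086…
Multiplication/division keeps the fewest significant figures: 0.231 → 3 s.f., 36.81 → 4 s.f., 9.435 × 10² → 4 s.f.; limit is 3.
Rounded to 3 significant figures: 6.65 × 10⁻⁶.

6.65 × 10⁻⁶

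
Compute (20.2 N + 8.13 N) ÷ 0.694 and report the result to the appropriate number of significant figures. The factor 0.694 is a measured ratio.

40.8 N

20.2 N + 8.13 N = 28.33 N; the sum is limited to 1 decimal place (3 s.f.).
Carrying full precision, 28.33 ÷ 0.694 = 40.8213256484… N; 0.694 has 3 s.f., so the result keeps min(3, 3) = 3 s.f.
Rounded to 3 significant figures: 40.8 N.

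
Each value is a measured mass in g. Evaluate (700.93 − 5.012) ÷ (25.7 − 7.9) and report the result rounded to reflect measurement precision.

700.93 − 5.012 = 695.918, limited to 2 d.p. → 5 s.f.; 25.7 − 7.9 = 17.8, limited to 1 d.p. → 3 s.f.
Carrying full precision, 695.918 ÷ 17.8 = 39.0965168539…; keep min(5, 3) = 3 s.f.
Rounded to 3 significant figures: 39.1.

39.1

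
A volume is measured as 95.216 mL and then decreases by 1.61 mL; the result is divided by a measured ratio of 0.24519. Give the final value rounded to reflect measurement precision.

381.8 mL

95.216 mL − 1.61 mL = 93.606 mL; the difference is limited to 2 decimal places (4 s.f.).
Carrying full precision, 93.606 ÷ 0.24519 = 381.769240181… mL; 0.24519 has 5 s.f., so the result keeps min(4, 5) = 4 s.f.
Rounded to 4 significant figures: 381.8 mL.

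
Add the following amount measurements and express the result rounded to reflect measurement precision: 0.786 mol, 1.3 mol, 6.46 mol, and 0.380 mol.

8.9 mol

0.786 mol + 1.3 mol + 6.46 mol + 0.380 mol = 8.926 mol.
Addition/subtraction keeps the fewest decimal places: 0.786 → 3 decimal places, 1.3 → 1 decimal place, 6.46 → 2 decimal places, 0.380 → 3 decimal places; limit is 1.
Rounded to 1 decimal place: 8.9 mol.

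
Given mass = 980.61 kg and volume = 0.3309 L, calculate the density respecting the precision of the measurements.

2.963 × 10³ kg/L

density = 980.61 kg ÷ 0.3309 L = 2963.46328196… kg/L.
980.61 has 5 significant figures; 0.3309 has 4.
Division/multiplication keeps the fewest: 4 significant figures.
Rounded: 2.963 × 10³ kg/L.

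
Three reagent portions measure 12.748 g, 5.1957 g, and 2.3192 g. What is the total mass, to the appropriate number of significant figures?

12.748 g + 5.1957 g + 2.3192 g = 20.2629 g.
Addition/subtraction keeps the fewest decimal places: 12.748 → 3 decimal places, 5.1957 → 4 decimal places, 2.3192 → 4 decimal places; limit is 3.
Rounded to 3 decimal places: 20.263 g.

20.263 g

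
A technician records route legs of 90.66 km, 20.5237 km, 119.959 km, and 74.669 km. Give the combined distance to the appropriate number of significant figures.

90.66 km + 20.5237 km + 119.959 km + 74.669 km = 305.8117 km.
Addition/subtraction keeps the fewest decimal places: 90.66 → 2 decimal places, 20.5237 → 4 decimal places, 119.959 → 3 decimal places, 74.669 → 3 decimal places; limit is 2.
Rounded to 2 decimal places: 305.81 km.

305.81 km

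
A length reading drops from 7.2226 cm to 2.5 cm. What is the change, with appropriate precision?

7.2226 cm − 2.5 cm = 4.7226 cm.
Addition/subtraction keeps the fewest decimal places: 7.2226 → 4 decimal places, 2.5 → 1 decimal place; limit is 1.
Rounded to 1 decimal place: 4.7 cm.

4.7 cm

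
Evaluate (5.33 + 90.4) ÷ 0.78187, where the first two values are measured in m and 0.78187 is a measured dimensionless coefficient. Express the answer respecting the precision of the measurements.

5.33 m + 90.4 m = 95.73 m; the sum is limited to 1 decimal place (3 s.f.).
Carrying full precision, 95.73 ÷ 0.78187 = 122.437233811… m; 0.78187 has 5 s.f., so the result keeps min(3, 5) = 3 s.f.
Rounded to 3 significant figures: 122 m.

122 m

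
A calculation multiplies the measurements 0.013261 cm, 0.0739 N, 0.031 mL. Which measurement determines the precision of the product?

0.031 mL

0.013261 cm → 5 s.f.; 0.0739 N → 3 s.f.; 0.031 mL → 2 s.f.
The fewest is 2 significant figures, from 0.031 mL.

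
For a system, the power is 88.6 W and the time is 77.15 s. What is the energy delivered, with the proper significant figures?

energy delivered = 88.6 W × 77.15 s = 6835.49 J.
88.6 has 3 significant figures; 77.15 has 4.
Division/multiplication keeps the fewest: 3 significant figures.
Rounded: 6.84 × 10^3 J.

6.84 × 10^3 J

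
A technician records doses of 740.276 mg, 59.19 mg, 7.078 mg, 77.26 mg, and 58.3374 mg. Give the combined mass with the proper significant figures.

942.14 mg

740.276 mg + 59.19 mg + 7.078 mg + 77.26 mg + 58.3374 mg = 942.1414 mg.
Addition/subtraction keeps the fewest decimal places: 740.276 → 3 decimal places, 59.19 → 2 decimal places, 7.078 → 3 decimal places, 77.26 → 2 decimal places, 58.3374 → 4 decimal places; limit is 2.
Rounded to 2 decimal places: 942.14 mg.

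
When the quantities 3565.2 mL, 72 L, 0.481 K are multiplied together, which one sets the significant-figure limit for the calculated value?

72 L

3565.2 mL → 5 s.f.; 72 L → 2 s.f.; 0.481 K → 3 s.f.
The fewest is 2 significant figures, from 72 L.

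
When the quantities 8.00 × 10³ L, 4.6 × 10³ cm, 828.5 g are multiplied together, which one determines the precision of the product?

4.6 × 10³ cm

8.00 × 10³ L → 3 s.f.; 4.6 × 10³ cm → 2 s.f.; 828.5 g → 4 s.f.
The fewest is 2 significant figures, from 4.6 × 10³ cm.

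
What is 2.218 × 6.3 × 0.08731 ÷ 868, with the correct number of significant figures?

2.218 × 6.3 × 0.08731 ÷ 868 = 0.00140555017742…
Multiplication/division keeps the fewest significant figures: 2.218 → 4 s.f., 6.3 → 2 s.f., 0.08731 → 4 s.f., 868 → 3 s.f.; limit is 2.
Rounded to 2 significant figures: 0.0014.

0.0014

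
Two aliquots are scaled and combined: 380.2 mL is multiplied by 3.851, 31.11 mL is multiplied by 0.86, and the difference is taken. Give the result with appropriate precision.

1437 mL

380.2 × 3.851 = 1464.1502 → 1464 mL (4 s.f., last digit at the 10^0 place).
31.11 × 0.86 = 26.7546 → 27 mL (2 s.f., last digit at the 10^0 place).
Difference: 1437.3956 mL; keep the coarser place, 10^0.
Result: 1437 mL.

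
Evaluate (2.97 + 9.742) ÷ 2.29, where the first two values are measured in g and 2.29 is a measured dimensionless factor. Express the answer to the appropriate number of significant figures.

5.55 g

2.97 g + 9.742 g = 12.712 g; the sum is limited to 2 decimal places (4 s.f.).
Carrying full precision, 12.712 ÷ 2.29 = 5.55109170306… g; 2.29 has 3 s.f., so the result keeps min(4, 3) = 3 s.f.
Rounded to 3 significant figures: 5.55 g.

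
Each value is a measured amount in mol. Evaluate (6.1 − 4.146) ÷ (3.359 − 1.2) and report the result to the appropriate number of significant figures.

9.1 × 10⁻¹

6.1 − 4.146 = 1.954, limited to 1 d.p. → 2 s.f.; 3.359 − 1.2 = 2.159, limited to 1 d.p. → 2 s.f.
Carrying full precision, 1.954 ÷ 2.159 = 0.905048633627…; keep min(2, 2) = 2 s.f.
Rounded to 2 significant figures: 9.1 × 10⁻¹.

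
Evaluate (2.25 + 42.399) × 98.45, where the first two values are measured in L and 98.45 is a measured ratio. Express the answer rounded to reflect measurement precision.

2.25 L + 42.399 L = 44.649 L; the sum is limited to 2 decimal places (4 s.f.).
Carrying full precision, 44.649 × 98.45 = 4395.69405 L; 98.45 has 4 s.f., so the result keeps min(4, 4) = 4 s.f.
Rounded to 4 significant figures: 4396 L.

4396 L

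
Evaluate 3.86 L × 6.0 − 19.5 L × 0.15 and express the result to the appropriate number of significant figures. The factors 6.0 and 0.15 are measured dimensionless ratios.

3.86 × 6.0 = 23.16 → 23 L (2 s.f., last digit at the 10^0 place).
19.5 × 0.15 = 2.925 → 2.9 L (2 s.f., last digit at the 10^-1 place).
Difference: 20.235 L; keep the coarser place, 10^0.
Result: 2.0 × 10^1 L.

2.0 × 10^1 L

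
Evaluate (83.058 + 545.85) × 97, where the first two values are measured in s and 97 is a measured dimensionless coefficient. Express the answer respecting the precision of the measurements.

83.058 s + 545.85 s = 628.908 s; the sum is limited to 2 decimal places (5 s.f.).
Carrying full precision, 628.908 × 97 = 61004.076 s; 97 has 2 s.f., so the result keeps min(5, 2) = 2 s.f.
Rounded to 2 significant figures: 6.1 × 10^4 s.

6.1 × 10^4 s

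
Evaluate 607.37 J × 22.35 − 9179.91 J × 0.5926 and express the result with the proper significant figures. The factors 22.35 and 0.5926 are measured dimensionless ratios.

8.13 × 10³ J

607.37 × 22.35 = 13574.7195 → 1.357 × 10⁴ J (4 s.f., last digit at the 10^1 place).
9179.91 × 0.5926 = 5440.014666 → 5440. J (4 s.f., last digit at the 10^0 place).
Difference: 8134.704834 J; keep the coarser place, 10^1.
Result: 8.13 × 10³ J.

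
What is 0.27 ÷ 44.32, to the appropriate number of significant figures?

0.27 ÷ 44.32 = 0.00609205776173…
Multiplication/division keeps the fewest significant figures: 0.27 → 2 s.f., 44.32 → 4 s.f.; limit is 2.
Rounded to 2 significant figures: 6.1 × 10⁻³.

6.1 × 10⁻³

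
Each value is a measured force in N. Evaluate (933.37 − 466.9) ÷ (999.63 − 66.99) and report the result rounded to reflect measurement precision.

933.37 − 466.9 = 466.47, limited to 1 d.p. → 4 s.f.; 999.63 − 66.99 = 932.64, limited to 2 d.p. → 5 s.f.
Carrying full precision, 466.47 ÷ 932.64 = 0.500160833762…; keep min(4, 5) = 4 s.f.
Rounded to 4 significant figures: 0.5002.

0.5002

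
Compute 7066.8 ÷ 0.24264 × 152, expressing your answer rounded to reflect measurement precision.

4.43 × 10^6

7066.8 ÷ 0.24264 × 152 = 4426943.62018…
Multiplication/division keeps the fewest significant figures: 7066.8 → 5 s.f., 0.24264 → 5 s.f., 152 → 3 s.f.; limit is 3.
Rounded to 3 significant figures: 4.43 × 10^6.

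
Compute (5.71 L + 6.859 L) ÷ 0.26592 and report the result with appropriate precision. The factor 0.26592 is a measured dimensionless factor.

5.71 L + 6.859 L = 12.569 L; the sum is limited to 2 decimal places (4 s.f.).
Carrying full precision, 12.569 ÷ 0.26592 = 47.2660950662… L; 0.26592 has 5 s.f., so the result keeps min(4, 5) = 4 s.f.
Rounded to 4 significant figures: 47.27 L.

47.27 L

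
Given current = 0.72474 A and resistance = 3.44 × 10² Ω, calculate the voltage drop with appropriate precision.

249 V

voltage drop = 0.72474 A × 3.44 × 10² Ω = 249.31056 V.
0.72474 has 5 significant figures; 3.44 × 10² has 3.
Division/multiplication keeps the fewest: 3 significant figures.
Rounded: 249 V.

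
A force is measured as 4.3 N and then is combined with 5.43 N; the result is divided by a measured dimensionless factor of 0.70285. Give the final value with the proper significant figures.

14 N

4.3 N + 5.43 N = 9.73 N; the sum is limited to 1 decimal place (2 s.f.).
Carrying full precision, 9.73 ÷ 0.70285 = 13.8436366223… N; 0.70285 has 5 s.f., so the result keeps min(2, 5) = 2 s.f.
Rounded to 2 significant figures: 14 N.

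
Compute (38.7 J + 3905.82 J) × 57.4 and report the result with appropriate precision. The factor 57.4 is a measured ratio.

38.7 J + 3905.82 J = 3944.52 J; the sum is limited to 1 decimal place (5 s.f.).
Carrying full precision, 3944.52 × 57.4 = 226415.448 J; 57.4 has 3 s.f., so the result keeps min(5, 3) = 3 s.f.
Rounded to 3 significant figures: 2.26 × 10^5 J.

2.26 × 10^5 J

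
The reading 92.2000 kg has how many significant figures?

92.2000: trailing zeros after a decimal point are significant.

6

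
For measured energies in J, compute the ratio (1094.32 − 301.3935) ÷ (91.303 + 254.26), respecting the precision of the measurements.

1094.32 − 301.3935 = 792.9265, limited to 2 d.p. → 5 s.f.; 91.303 + 254.26 = 345.563, limited to 2 d.p. → 5 s.f.
Carrying full precision, 792.9265 ÷ 345.563 = 2.29459317114…; keep min(5, 5) = 5 s.f.
Rounded to 5 significant figures: 2.2946.

2.2946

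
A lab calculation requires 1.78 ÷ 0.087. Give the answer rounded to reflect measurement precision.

20.

1.78 ÷ 0.087 = 20.4597701149…
Multiplication/division keeps the fewest significant figures: 1.78 → 3 s.f., 0.087 → 2 s.f.; limit is 2.
Rounded to 2 significant figures: 20.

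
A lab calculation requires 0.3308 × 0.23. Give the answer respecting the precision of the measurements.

0.076

0.3308 × 0.23 = 0.076084
Multiplication/division keeps the fewest significant figures: 0.3308 → 4 s.f., 0.23 → 2 s.f.; limit is 2.
Rounded to 2 significant figures: 0.076.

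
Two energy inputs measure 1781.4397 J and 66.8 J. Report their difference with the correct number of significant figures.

1714.6 J

1781.4397 J − 66.8 J = 1714.6397 J.
Addition/subtraction keeps the fewest decimal places: 1781.4397 → 4 decimal places, 66.8 → 1 decimal place; limit is 1.
Rounded to 1 decimal place: 1714.6 J.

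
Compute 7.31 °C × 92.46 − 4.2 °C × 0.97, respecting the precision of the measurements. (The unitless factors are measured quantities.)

7.31 × 92.46 = 675.8826 → 676 °C (3 s.f., last digit at the 10^0 place).
4.2 × 0.97 = 4.074 → 4.1 °C (2 s.f., last digit at the 10^-1 place).
Difference: 671.8086 °C; keep the coarser place, 10^0.
Result: 672 °C.

672 °C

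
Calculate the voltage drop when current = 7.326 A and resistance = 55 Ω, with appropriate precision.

4.0 × 10^2 V

voltage drop = 7.326 A × 55 Ω = 402.93 V.
7.326 has 4 significant figures; 55 has 2.
Division/multiplication keeps the fewest: 2 significant figures.
Rounded: 4.0 × 10^2 V.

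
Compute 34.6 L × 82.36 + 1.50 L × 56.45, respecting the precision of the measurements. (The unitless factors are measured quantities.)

34.6 × 82.36 = 2849.656 → 2.85 × 10³ L (3 s.f., last digit at the 10^1 place).
1.50 × 56.45 = 84.675 → 84.7 L (3 s.f., last digit at the 10^-1 place).
Sum: 2934.331 L; keep the coarser place, 10^1.
Result: 2.93 × 10³ L.

2.93 × 10³ L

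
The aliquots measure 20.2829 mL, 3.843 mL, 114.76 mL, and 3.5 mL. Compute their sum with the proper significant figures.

142.4 mL

20.2829 mL + 3.843 mL + 114.76 mL + 3.5 mL = 142.3859 mL.
Addition/subtraction keeps the fewest decimal places: 20.2829 → 4 decimal places, 3.843 → 3 decimal places, 114.76 → 2 decimal places, 3.5 → 1 decimal place; limit is 1.
Rounded to 1 decimal place: 142.4 mL.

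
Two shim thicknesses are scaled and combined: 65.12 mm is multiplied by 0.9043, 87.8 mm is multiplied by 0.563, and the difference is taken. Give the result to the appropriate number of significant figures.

65.12 × 0.9043 = 58.888016 → 58.89 mm (4 s.f., last digit at the 10^-2 place).
87.8 × 0.563 = 49.4314 → 49.4 mm (3 s.f., last digit at the 10^-1 place).
Difference: 9.456616 mm; keep the coarser place, 10^-1.
Result: 9.5 mm.

9.5 mm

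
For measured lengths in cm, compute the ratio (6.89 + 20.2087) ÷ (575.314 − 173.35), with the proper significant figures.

0.06742

6.89 + 20.2087 = 27.0987, limited to 2 d.p. → 4 s.f.; 575.314 − 173.35 = 401.964, limited to 2 d.p. → 5 s.f.
Carrying full precision, 27.0987 ÷ 401.964 = 0.0674157387229…; keep min(4, 5) = 4 s.f.
Rounded to 4 significant figures: 0.06742.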